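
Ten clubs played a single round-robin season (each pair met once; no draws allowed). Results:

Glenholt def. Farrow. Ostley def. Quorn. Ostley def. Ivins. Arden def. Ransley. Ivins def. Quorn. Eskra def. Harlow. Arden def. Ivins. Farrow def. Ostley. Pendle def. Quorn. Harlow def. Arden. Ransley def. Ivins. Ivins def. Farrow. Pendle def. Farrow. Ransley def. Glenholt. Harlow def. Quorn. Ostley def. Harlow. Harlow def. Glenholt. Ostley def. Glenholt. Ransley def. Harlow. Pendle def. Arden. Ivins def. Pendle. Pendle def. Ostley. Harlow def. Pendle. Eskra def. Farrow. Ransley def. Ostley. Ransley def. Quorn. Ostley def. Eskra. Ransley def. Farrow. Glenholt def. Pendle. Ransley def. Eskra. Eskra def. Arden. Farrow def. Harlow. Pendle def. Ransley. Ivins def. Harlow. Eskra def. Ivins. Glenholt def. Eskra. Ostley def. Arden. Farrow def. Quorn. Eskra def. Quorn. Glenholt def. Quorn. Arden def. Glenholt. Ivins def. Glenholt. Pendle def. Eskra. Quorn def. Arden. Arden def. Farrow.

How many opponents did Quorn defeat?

Quorn's results: beat Arden; lost to Ransley, Glenholt, Ivins, Farrow, Harlow, Ostley, Pendle, Eskra.
That is 1 win.

1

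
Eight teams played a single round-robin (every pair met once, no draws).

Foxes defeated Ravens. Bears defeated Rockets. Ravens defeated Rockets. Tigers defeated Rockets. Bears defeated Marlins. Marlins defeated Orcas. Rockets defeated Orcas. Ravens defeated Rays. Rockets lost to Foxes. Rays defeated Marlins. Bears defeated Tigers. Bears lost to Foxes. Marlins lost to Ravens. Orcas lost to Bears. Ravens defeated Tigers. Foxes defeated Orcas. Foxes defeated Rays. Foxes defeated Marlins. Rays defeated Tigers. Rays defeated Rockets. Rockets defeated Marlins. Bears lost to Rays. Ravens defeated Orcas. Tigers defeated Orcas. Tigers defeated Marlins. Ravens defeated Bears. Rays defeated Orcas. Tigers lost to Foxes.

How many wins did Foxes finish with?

Foxes' results: beat Tigers, Ravens, Rays, Bears, Rockets, Orcas, Marlins; lost to no one.
That is 7 wins.

7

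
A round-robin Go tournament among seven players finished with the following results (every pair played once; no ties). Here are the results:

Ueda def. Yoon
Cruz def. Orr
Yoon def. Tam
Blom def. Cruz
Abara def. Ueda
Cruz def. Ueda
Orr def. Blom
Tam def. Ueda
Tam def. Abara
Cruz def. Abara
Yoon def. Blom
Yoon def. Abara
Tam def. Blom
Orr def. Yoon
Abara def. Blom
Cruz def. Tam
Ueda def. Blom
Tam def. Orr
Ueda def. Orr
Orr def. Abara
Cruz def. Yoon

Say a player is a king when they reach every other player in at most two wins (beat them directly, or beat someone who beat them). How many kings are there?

6

Cruz reaches everyone (king).
Tam reaches everyone (king).
Orr reaches everyone (king).
Ueda reaches everyone (king).
Blom reaches everyone (king).
Abara cannot reach Tam in two steps.
Yoon reaches everyone (king).
Kings: Cruz, Tam, Orr, Ueda, Blom, Yoon — 6.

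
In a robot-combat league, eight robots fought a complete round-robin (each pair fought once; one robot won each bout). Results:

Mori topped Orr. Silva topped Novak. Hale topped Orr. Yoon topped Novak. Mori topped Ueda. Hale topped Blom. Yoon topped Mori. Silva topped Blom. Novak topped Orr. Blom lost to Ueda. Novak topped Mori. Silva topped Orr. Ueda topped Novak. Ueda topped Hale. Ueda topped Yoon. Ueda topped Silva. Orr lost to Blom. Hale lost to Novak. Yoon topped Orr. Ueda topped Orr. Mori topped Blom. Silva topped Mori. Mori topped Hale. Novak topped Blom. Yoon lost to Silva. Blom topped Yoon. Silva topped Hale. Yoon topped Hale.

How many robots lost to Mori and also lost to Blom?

Mori beat: Hale, Blom, Ueda, Orr.
Blom beat: Yoon, Orr.
Both beat: Orr — 1.

1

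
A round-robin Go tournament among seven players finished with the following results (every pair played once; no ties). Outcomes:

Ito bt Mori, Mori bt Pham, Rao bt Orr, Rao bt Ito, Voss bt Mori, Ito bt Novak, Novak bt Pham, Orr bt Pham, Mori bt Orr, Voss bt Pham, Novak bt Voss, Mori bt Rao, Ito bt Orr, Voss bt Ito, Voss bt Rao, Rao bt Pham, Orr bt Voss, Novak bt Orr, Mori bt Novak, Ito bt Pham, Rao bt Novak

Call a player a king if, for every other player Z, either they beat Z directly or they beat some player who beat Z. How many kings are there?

Voss reaches everyone (king).
Novak reaches everyone (king).
Mori reaches everyone (king).
Rao reaches everyone (king).
Orr cannot reach Novak in two steps.
Pham cannot reach Voss, Novak, Mori, Rao, Orr, Ito in two steps.
Ito reaches everyone (king).
Kings: Voss, Novak, Mori, Rao, Ito — 5.

5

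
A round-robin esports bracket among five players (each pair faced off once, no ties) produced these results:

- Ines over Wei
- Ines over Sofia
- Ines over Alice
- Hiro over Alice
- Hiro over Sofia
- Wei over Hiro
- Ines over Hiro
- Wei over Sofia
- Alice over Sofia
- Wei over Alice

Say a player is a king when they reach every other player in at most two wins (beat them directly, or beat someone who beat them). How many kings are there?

1

Ines reaches everyone (king).
Alice cannot reach Ines, Hiro, Wei in two steps.
Hiro cannot reach Ines, Wei in two steps.
Sofia cannot reach Ines, Alice, Hiro, Wei in two steps.
Wei cannot reach Ines in two steps.
Kings: Ines — 1.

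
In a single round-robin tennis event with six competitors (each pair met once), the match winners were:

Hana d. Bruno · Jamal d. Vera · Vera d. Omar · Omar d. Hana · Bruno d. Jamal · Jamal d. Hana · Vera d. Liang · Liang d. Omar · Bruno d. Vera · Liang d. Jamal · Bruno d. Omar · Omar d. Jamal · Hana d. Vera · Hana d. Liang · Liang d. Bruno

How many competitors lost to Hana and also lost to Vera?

Hana beat: Liang, Bruno, Vera.
Vera beat: Liang, Omar.
Both beat: Liang — 1.

1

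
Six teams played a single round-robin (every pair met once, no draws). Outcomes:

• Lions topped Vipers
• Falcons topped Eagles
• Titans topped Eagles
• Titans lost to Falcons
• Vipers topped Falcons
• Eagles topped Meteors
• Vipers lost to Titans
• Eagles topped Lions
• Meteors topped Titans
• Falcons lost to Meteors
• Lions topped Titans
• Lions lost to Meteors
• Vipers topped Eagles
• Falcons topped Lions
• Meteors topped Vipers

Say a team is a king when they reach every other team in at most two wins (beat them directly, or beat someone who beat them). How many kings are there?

5

Lions cannot reach Meteors in two steps.
Vipers reaches everyone (king).
Titans reaches everyone (king).
Falcons reaches everyone (king).
Meteors reaches everyone (king).
Eagles reaches everyone (king).
Kings: Vipers, Titans, Falcons, Meteors, Eagles — 5.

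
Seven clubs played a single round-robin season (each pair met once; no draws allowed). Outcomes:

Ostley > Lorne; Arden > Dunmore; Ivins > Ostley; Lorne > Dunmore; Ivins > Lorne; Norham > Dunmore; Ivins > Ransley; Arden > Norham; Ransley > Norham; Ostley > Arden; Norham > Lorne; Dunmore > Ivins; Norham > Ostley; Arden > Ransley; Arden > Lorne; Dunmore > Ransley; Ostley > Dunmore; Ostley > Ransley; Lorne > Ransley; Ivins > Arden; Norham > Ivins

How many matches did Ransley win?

Ransley's results: beat Norham; lost to Dunmore, Arden, Ivins, Ostley, Lorne.
That is 1 win.

1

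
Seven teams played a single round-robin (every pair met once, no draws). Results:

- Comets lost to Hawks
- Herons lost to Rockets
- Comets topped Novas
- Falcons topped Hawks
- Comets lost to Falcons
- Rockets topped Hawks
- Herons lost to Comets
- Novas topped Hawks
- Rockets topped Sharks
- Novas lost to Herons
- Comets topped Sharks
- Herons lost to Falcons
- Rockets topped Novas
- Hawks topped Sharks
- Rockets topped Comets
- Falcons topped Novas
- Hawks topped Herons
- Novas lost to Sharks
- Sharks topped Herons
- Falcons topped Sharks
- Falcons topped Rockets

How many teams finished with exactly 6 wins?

1

Win totals: Novas 1, Falcons 6, Hawks 3, Herons 1, Rockets 5, Sharks 2, Comets 3.
Exactly 6: Falcons — 1 team.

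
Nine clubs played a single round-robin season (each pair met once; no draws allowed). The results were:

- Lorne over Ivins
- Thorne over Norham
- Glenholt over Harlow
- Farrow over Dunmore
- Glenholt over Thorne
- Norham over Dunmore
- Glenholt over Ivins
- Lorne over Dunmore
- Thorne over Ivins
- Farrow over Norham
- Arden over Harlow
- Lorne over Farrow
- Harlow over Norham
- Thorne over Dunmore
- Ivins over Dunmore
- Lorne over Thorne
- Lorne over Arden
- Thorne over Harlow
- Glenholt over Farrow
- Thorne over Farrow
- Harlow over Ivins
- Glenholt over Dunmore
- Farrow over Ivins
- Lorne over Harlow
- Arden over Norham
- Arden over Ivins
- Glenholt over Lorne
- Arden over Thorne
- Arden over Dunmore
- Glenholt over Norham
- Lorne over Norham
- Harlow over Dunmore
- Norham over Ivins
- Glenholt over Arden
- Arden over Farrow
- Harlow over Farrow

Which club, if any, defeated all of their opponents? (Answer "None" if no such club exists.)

Glenholt has 8 wins out of 8 opponents — a perfect record.

Glenholt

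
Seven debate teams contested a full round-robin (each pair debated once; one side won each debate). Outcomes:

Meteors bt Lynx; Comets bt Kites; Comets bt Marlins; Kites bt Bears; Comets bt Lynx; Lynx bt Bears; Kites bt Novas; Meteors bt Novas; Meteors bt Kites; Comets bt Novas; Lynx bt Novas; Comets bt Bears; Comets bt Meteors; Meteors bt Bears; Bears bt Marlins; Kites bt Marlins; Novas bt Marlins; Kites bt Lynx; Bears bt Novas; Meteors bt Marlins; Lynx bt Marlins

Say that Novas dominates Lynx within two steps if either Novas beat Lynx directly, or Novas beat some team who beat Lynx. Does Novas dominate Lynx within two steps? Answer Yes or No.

No

Novas did not beat Lynx directly.
Novas beat Marlins, but each of them lost to Lynx. No two-step path.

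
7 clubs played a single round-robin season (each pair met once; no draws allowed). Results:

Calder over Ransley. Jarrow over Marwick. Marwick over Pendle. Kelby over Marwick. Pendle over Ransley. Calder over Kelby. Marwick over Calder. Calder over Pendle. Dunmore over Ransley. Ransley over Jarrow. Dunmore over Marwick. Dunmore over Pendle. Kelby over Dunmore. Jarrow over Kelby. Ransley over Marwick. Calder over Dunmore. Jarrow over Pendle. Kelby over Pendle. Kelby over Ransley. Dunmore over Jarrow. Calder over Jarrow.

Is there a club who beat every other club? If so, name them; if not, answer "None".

Highest win total is Calder with 5 (out of 6 possible).
Calder lost to Marwick, so no club went undefeated.

None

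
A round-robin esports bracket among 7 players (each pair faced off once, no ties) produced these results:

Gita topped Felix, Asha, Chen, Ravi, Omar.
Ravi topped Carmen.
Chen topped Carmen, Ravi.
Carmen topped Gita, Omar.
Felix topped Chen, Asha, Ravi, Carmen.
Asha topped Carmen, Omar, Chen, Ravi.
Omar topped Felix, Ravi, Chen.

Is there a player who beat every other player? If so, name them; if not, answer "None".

None

Highest win total is Gita with 5 (out of 6 possible).
Gita lost to Carmen, so no player went undefeated.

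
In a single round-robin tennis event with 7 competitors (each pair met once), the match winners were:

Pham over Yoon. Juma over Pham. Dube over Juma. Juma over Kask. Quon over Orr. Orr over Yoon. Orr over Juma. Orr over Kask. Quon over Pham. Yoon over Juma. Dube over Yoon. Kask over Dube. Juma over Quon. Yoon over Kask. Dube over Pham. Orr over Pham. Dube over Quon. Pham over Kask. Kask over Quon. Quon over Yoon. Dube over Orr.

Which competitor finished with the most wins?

Win totals: Juma 3, Quon 3, Dube 5, Orr 4, Kask 2, Yoon 2, Pham 2.
Dube leads with 5 wins (next highest: 4).

Dube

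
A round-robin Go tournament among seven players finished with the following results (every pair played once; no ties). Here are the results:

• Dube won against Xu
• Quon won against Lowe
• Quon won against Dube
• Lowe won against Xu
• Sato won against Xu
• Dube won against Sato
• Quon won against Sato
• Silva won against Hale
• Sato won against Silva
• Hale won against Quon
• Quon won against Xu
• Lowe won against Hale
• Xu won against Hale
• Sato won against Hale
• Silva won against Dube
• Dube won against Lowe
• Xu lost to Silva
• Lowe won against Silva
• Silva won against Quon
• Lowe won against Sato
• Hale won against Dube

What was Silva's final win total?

Silva's results: beat Quon, Dube, Hale, Xu; lost to Sato, Lowe.
That is 4 wins.

4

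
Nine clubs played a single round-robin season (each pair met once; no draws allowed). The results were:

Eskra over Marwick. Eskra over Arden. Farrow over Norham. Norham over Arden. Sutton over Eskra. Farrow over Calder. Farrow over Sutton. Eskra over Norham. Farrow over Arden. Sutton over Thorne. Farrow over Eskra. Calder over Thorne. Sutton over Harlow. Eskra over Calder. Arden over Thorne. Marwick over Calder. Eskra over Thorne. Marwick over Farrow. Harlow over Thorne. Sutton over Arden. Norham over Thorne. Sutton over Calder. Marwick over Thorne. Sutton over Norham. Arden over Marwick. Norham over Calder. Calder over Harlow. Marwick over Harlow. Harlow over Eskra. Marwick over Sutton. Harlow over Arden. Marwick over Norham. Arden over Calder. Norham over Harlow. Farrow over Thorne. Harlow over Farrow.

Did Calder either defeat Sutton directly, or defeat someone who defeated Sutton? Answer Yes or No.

No

Calder did not beat Sutton directly.
Calder beat Harlow, Thorne, but each of them lost to Sutton. No two-step path.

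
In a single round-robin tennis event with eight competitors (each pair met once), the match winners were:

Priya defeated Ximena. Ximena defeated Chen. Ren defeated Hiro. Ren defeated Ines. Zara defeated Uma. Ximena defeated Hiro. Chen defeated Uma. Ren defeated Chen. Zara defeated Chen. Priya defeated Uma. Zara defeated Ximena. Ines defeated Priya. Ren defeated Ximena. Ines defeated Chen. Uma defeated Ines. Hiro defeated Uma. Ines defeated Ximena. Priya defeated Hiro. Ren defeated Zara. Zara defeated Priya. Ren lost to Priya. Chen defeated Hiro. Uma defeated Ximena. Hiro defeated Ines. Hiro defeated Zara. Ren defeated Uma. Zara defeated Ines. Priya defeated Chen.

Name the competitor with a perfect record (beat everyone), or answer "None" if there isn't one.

Highest win total is Ren with 6 (out of 7 possible).
Ren lost to Priya, so no competitor went undefeated.

None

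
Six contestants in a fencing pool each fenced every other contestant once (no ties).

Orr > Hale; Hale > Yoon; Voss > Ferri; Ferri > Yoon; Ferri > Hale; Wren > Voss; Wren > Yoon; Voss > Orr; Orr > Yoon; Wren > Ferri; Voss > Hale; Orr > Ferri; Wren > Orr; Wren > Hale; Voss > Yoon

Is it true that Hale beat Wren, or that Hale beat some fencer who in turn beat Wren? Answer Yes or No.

No

Hale did not beat Wren directly.
Hale beat Yoon, but each of them lost to Wren. No two-step path.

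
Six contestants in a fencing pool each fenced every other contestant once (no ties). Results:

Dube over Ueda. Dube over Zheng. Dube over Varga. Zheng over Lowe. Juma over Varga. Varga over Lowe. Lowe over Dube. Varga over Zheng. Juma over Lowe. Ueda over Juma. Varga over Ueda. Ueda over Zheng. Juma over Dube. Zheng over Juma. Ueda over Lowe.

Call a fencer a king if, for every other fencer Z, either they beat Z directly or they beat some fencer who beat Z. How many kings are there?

Dube reaches everyone (king).
Zheng cannot reach Ueda in two steps.
Juma reaches everyone (king).
Lowe cannot reach Juma in two steps.
Ueda reaches everyone (king).
Varga reaches everyone (king).
Kings: Dube, Juma, Ueda, Varga — 4.

4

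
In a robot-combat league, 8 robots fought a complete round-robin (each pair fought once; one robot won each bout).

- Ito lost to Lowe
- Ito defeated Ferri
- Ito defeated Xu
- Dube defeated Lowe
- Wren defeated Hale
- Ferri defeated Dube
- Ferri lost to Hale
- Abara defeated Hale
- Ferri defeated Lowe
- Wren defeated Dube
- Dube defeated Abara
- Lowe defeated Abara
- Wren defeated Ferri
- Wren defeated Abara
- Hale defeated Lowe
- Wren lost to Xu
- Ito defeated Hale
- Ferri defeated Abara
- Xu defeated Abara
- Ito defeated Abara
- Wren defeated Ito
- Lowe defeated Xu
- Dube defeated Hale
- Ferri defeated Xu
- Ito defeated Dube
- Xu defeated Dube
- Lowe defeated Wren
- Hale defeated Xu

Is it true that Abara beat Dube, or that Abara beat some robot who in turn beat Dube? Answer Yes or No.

No

Abara did not beat Dube directly.
Abara beat Hale, but each of them lost to Dube. No two-step path.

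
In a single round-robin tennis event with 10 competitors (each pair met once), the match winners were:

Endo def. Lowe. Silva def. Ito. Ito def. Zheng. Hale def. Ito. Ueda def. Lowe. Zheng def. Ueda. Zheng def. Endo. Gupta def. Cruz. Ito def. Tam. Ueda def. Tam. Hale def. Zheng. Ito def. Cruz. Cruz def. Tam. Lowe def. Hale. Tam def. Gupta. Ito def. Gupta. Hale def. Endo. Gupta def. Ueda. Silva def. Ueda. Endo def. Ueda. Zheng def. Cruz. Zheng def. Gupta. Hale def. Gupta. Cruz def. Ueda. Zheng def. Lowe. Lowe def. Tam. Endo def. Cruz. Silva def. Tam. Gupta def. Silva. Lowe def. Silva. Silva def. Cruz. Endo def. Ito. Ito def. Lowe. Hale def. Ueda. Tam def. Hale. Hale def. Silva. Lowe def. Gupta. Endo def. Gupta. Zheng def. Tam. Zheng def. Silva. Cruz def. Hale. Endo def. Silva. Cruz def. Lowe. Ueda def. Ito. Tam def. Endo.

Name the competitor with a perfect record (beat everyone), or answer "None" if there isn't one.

None

Highest win total is Zheng with 7 (out of 9 possible).
Zheng lost to Ito, Hale, so no competitor went undefeated.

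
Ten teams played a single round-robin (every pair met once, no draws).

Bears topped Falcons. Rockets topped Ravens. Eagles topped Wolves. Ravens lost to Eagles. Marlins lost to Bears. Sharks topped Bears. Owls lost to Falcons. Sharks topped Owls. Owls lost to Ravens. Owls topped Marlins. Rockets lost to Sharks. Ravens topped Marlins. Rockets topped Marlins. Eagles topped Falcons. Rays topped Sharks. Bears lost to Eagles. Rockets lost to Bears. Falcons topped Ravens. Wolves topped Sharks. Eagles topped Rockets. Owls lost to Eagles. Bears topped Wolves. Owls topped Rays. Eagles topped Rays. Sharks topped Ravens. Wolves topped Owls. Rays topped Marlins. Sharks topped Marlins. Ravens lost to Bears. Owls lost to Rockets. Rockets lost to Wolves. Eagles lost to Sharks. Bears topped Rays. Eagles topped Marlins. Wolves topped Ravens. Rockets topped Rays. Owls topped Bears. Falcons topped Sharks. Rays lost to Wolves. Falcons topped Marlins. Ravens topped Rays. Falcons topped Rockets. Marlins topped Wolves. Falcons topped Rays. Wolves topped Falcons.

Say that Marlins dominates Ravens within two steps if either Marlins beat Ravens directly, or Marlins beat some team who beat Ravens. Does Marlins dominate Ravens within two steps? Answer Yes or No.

Yes

Marlins did not beat Ravens directly.
Marlins beat Wolves. Of those, Wolves beat Ravens.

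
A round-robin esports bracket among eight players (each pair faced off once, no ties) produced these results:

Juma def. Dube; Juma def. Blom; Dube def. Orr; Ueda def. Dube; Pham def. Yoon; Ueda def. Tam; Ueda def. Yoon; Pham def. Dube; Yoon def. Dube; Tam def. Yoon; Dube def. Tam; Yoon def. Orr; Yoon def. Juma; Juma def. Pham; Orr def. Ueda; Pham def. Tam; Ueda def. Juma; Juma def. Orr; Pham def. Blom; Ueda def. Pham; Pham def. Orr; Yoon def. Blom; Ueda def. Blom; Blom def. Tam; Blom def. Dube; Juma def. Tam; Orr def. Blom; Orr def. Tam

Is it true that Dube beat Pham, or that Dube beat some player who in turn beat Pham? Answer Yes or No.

Dube did not beat Pham directly.
Dube beat Tam, Orr, but each of them lost to Pham. No two-step path.

No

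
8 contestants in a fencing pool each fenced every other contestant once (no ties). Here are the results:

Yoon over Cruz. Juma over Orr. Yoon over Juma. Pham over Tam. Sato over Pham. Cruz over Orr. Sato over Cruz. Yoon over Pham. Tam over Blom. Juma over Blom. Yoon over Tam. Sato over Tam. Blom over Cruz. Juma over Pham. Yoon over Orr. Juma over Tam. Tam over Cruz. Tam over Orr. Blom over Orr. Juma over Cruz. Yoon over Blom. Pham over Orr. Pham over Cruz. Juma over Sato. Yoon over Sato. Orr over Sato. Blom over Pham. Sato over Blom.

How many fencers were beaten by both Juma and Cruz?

1

Juma beat: Tam, Pham, Orr, Blom, Sato, Cruz.
Cruz beat: Orr.
Both beat: Orr — 1.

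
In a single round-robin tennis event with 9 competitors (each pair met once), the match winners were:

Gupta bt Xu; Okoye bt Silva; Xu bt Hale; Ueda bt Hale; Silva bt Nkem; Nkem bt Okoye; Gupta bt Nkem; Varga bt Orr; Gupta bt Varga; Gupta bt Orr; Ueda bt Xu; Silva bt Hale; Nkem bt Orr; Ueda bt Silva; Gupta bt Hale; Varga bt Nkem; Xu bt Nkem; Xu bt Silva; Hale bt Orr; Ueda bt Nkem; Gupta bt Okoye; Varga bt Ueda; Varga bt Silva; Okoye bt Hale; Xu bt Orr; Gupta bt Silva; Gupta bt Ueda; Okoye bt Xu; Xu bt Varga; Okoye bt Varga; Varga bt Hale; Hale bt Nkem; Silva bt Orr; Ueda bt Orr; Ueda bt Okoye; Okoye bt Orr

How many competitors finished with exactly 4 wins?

0

Win totals: Ueda 6, Silva 3, Gupta 8, Orr 0, Okoye 5, Hale 2, Varga 5, Nkem 2, Xu 5.
No competitor has exactly 4 wins.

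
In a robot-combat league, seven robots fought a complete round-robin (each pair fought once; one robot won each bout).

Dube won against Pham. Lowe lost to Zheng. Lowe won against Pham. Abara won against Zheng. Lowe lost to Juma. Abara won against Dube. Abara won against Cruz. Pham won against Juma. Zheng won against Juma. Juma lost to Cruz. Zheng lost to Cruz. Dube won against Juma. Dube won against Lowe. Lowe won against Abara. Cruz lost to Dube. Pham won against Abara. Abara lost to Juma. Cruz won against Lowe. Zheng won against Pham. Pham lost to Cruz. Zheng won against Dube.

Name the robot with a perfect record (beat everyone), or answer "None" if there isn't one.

None

Highest win total is Zheng with 4 (out of 6 possible).
Zheng lost to Abara, Cruz, so no robot went undefeated.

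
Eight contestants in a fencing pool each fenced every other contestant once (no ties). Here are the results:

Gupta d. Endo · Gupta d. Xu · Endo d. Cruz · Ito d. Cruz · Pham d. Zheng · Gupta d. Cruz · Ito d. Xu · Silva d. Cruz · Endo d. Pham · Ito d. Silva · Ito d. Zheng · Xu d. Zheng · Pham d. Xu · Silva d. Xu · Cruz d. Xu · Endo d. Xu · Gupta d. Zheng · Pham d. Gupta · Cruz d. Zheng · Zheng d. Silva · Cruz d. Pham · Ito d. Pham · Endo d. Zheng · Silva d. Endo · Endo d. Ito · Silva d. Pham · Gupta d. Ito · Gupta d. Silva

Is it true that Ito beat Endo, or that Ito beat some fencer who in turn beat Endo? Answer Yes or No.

Yes

Ito did not beat Endo directly.
Ito beat Silva, Xu, Cruz, Zheng, Pham. Of those, Silva beat Endo.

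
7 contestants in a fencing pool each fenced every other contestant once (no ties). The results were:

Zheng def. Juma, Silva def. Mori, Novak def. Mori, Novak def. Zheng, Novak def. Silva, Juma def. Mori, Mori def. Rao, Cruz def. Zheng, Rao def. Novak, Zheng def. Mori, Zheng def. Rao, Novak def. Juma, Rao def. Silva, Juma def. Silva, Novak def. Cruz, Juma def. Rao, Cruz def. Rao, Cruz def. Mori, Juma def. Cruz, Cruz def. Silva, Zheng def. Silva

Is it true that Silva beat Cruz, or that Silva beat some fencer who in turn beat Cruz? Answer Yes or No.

Silva did not beat Cruz directly.
Silva beat Mori, but each of them lost to Cruz. No two-step path.

No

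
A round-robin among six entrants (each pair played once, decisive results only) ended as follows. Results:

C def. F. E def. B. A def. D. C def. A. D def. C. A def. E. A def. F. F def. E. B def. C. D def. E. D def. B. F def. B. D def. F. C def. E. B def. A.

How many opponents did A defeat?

A's results: beat D, E, F; lost to B, C.
That is 3 wins.

3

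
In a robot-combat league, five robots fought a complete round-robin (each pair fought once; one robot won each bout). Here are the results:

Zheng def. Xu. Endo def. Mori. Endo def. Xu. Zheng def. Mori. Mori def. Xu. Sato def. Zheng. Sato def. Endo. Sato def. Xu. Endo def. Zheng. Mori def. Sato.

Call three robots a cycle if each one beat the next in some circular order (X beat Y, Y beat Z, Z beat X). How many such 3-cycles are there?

2

Of the C(5,3) = 10 triples, the cyclic ones are: {Mori, Endo, Sato}; {Mori, Zheng, Sato}.
That is 2.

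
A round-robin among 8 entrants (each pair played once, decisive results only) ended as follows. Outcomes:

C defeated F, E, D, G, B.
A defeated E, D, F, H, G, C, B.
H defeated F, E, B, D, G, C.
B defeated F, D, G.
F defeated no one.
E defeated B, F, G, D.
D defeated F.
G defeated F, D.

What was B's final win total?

3

B's results: beat D, F, G; lost to A, C, E, H.
That is 3 wins.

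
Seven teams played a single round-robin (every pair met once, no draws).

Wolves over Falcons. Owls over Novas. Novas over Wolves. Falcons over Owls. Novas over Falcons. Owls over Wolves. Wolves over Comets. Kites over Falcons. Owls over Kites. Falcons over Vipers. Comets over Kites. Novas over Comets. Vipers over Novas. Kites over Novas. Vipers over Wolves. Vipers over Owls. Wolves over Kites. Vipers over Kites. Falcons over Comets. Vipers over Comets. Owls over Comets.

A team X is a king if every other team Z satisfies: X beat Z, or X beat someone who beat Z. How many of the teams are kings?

5

Falcons reaches everyone (king).
Vipers reaches everyone (king).
Wolves reaches everyone (king).
Novas reaches everyone (king).
Kites reaches everyone (king).
Owls cannot reach Vipers in two steps.
Comets cannot reach Vipers, Wolves, Owls in two steps.
Kings: Falcons, Vipers, Wolves, Novas, Kites — 5.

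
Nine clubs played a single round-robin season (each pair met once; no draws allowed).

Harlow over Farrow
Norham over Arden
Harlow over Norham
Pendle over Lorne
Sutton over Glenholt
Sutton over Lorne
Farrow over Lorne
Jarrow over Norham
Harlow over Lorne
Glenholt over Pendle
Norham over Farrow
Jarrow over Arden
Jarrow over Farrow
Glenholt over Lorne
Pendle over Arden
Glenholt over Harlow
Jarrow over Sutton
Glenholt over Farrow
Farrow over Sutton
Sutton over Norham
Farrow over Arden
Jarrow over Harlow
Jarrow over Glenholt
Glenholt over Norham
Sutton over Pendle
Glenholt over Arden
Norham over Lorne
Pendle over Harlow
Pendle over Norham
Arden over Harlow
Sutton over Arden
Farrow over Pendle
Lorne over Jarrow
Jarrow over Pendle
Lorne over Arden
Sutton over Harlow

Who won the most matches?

Win totals: Harlow 3, Pendle 4, Glenholt 6, Jarrow 7, Sutton 6, Lorne 2, Arden 1, Farrow 4, Norham 3.
Jarrow leads with 7 wins (next highest: 6).

Jarrow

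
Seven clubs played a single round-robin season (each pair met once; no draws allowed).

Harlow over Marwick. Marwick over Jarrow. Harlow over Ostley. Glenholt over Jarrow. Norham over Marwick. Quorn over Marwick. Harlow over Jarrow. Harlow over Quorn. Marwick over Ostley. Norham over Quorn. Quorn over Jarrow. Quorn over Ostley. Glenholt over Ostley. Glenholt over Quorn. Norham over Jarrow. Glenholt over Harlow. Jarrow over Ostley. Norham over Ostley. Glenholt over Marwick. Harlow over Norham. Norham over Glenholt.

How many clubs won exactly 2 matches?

Win totals: Marwick 2, Jarrow 1, Glenholt 5, Norham 5, Quorn 3, Harlow 5, Ostley 0.
Exactly 2: Marwick — 1 club.

1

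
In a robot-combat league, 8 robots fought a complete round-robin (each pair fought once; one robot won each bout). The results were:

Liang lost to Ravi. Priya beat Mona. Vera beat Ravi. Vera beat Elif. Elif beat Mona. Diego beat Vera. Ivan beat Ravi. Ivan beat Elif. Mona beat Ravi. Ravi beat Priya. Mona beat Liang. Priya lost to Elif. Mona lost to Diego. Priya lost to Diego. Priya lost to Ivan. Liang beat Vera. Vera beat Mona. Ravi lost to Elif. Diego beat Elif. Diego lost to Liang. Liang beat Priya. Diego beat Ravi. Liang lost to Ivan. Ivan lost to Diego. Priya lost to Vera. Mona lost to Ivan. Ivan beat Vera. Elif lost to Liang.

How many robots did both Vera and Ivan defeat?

4

Vera beat: Elif, Ravi, Priya, Mona.
Ivan beat: Liang, Elif, Ravi, Vera, Priya, Mona.
Both beat: Elif, Ravi, Priya, Mona — 4.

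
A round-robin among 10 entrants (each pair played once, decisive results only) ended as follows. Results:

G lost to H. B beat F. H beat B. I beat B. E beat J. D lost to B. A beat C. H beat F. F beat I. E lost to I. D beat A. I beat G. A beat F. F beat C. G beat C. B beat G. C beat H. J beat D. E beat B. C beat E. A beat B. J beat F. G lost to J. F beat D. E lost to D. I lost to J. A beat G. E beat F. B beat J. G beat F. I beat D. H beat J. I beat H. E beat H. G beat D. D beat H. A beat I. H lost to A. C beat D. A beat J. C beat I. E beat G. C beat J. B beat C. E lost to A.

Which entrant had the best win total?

Win totals: A 8, B 5, C 5, D 3, E 5, F 3, G 3, H 4, I 5, J 4.
A leads with 8 wins (next highest: 5).

A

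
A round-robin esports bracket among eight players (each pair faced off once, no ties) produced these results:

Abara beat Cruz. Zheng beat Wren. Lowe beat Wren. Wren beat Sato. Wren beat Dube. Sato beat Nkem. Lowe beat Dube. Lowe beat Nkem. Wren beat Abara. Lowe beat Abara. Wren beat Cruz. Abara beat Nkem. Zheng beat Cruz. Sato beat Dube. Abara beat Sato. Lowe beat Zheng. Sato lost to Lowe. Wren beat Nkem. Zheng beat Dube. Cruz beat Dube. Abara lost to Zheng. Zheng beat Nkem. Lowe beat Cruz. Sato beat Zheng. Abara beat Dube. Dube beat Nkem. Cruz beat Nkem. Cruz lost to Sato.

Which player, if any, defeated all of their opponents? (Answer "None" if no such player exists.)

Lowe

Lowe has 7 wins out of 7 opponents — a perfect record.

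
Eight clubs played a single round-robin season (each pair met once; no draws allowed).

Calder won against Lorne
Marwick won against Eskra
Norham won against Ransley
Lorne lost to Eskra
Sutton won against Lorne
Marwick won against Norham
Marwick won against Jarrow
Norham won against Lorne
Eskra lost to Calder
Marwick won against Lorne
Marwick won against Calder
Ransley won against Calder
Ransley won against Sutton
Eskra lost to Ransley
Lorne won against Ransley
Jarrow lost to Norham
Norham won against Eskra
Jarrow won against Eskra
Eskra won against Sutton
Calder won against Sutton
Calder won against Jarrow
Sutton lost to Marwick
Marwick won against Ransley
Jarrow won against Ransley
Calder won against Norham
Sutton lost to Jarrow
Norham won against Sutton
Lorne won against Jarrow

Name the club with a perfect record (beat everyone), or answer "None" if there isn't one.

Marwick

Marwick has 7 wins out of 7 opponents — a perfect record.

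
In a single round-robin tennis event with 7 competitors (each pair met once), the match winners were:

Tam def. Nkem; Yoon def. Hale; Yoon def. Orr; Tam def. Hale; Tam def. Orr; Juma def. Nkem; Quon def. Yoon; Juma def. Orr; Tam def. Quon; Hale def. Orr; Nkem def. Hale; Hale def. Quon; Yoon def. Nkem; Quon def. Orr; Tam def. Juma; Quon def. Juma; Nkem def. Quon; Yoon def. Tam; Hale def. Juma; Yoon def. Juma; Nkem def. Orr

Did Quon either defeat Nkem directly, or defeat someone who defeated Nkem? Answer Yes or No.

Quon did not beat Nkem directly.
Quon beat Yoon, Juma, Orr. Of those, Yoon beat Nkem.

Yes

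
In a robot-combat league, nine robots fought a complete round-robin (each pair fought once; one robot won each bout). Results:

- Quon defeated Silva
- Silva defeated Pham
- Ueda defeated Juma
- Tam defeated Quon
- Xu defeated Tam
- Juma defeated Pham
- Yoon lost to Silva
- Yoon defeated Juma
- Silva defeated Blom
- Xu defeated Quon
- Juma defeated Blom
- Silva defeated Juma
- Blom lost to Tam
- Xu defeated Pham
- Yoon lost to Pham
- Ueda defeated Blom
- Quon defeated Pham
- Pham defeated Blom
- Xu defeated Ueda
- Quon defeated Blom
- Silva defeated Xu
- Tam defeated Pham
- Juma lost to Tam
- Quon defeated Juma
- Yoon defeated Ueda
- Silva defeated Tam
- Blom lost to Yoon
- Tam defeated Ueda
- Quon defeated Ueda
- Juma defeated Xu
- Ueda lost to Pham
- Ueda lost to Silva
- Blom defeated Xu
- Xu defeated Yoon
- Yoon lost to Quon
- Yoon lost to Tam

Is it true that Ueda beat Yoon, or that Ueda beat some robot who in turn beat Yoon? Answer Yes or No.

Ueda did not beat Yoon directly.
Ueda beat Blom, Juma, but each of them lost to Yoon. No two-step path.

No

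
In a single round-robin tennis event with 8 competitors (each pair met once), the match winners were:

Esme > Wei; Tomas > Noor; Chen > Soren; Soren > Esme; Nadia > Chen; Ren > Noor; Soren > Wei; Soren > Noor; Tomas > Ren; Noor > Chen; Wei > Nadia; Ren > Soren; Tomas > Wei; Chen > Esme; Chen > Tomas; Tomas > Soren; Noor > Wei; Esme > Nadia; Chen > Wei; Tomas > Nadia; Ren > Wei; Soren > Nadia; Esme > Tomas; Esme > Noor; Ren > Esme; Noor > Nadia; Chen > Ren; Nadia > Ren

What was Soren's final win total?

4

Soren's results: beat Nadia, Esme, Wei, Noor; lost to Chen, Ren, Tomas.
That is 4 wins.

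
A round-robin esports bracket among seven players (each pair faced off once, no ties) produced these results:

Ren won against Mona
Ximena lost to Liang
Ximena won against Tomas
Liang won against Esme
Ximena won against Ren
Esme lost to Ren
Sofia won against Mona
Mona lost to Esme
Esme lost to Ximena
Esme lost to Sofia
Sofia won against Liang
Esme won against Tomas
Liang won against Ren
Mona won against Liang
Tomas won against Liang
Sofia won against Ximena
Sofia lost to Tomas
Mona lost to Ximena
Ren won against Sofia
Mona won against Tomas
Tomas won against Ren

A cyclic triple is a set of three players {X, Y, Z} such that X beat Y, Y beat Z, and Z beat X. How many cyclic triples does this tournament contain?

12

Win totals: Mona 2, Esme 2, Sofia 4, Ximena 4, Liang 3, Ren 3, Tomas 3.
A player with w wins dominates both others in C(w,2) triples; summing gives 1 + 1 + 6 + 6 + 3 + 3 + 3 = 23 transitive triples.
Total triples C(7,3) = 35, so cyclic triples = 35 − 23 = 12.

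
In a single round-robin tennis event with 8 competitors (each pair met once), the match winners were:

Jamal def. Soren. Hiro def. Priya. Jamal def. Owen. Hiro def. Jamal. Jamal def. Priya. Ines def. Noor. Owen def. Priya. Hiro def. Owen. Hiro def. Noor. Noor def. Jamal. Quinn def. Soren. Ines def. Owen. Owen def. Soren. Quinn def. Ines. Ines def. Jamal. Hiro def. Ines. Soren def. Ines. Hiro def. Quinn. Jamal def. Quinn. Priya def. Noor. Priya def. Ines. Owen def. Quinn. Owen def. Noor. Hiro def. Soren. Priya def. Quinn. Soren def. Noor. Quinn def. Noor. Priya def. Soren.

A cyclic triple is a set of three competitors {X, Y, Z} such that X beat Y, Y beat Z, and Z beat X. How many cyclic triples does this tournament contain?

10

Win totals: Quinn 3, Jamal 4, Noor 1, Soren 2, Ines 3, Hiro 7, Owen 4, Priya 4.
A competitor with w wins dominates both others in C(w,2) triples; summing gives 3 + 6 + 0 + 1 + 3 + 21 + 6 + 6 = 46 transitive triples.
Total triples C(8,3) = 56, so cyclic triples = 56 − 46 = 10.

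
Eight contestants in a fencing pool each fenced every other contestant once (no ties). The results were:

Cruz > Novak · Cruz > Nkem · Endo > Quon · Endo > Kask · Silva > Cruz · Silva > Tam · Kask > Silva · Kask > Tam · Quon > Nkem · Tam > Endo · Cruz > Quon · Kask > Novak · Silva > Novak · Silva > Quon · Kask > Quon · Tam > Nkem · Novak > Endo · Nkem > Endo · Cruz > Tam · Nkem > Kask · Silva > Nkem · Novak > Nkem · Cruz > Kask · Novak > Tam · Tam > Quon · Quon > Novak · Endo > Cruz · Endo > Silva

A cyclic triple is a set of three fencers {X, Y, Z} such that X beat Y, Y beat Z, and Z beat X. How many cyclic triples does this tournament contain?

16

Win totals: Silva 5, Nkem 2, Cruz 5, Novak 3, Quon 2, Kask 4, Endo 4, Tam 3.
A fencer with w wins dominates both others in C(w,2) triples; summing gives 10 + 1 + 10 + 3 + 1 + 6 + 6 + 3 = 40 transitive triples.
Total triples C(8,3) = 56, so cyclic triples = 56 − 40 = 16.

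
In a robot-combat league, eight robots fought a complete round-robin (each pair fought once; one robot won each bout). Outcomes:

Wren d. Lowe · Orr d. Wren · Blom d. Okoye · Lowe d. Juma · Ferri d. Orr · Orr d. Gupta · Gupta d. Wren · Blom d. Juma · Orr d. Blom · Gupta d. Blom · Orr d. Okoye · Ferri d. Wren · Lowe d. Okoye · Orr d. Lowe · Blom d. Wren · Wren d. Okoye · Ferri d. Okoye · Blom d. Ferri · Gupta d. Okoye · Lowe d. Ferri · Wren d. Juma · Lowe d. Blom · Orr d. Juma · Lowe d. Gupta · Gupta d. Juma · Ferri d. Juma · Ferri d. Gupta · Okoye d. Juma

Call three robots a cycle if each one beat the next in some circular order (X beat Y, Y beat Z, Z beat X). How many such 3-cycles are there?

Win totals: Wren 3, Okoye 1, Juma 0, Ferri 5, Lowe 5, Orr 6, Blom 4, Gupta 4.
A robot with w wins dominates both others in C(w,2) triples; summing gives 3 + 0 + 0 + 10 + 10 + 15 + 6 + 6 = 50 transitive triples.
Total triples C(8,3) = 56, so cyclic triples = 56 − 50 = 6.

6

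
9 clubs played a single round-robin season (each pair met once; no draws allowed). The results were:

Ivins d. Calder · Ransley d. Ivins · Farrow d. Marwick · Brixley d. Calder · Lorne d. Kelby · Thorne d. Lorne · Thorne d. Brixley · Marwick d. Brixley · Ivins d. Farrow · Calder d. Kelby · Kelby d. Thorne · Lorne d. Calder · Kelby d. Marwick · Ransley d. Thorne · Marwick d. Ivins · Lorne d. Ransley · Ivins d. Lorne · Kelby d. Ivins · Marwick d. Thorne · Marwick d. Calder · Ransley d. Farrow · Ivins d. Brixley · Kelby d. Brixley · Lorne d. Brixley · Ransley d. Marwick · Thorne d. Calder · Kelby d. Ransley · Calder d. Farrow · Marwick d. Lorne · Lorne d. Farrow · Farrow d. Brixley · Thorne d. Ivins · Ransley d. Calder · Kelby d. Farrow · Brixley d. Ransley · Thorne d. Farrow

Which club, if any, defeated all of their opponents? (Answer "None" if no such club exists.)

Highest win total is Kelby with 6 (out of 8 possible).
Kelby lost to Calder, Lorne, so no club went undefeated.

None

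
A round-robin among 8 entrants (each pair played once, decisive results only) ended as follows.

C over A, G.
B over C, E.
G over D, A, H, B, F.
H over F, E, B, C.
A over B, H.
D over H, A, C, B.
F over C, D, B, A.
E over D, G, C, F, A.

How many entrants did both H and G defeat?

H beat: B, C, E, F.
G beat: A, B, D, F, H.
Both beat: B, F — 2.

2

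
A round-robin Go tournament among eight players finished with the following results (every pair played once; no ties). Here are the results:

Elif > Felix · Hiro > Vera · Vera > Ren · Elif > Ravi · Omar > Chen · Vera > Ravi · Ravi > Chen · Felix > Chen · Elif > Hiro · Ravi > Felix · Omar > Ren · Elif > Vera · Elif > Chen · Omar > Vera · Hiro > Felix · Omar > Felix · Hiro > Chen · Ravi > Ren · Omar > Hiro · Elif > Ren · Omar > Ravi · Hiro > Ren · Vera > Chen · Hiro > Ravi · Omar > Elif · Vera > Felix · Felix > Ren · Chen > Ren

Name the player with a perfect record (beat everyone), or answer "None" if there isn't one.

Omar

Omar has 7 wins out of 7 opponents — a perfect record.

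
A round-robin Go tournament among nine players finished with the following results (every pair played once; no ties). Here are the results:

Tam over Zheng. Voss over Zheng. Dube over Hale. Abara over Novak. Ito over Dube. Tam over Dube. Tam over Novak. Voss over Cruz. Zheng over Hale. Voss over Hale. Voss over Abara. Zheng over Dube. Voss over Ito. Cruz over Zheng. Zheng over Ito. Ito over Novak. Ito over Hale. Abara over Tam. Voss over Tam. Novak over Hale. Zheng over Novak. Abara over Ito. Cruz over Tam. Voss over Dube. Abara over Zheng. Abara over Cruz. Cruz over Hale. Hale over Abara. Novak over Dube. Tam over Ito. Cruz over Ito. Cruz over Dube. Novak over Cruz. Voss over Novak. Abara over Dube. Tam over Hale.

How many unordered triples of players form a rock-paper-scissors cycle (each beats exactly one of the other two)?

Win totals: Abara 6, Tam 5, Ito 3, Novak 3, Cruz 5, Voss 8, Dube 1, Zheng 4, Hale 1.
A player with w wins dominates both others in C(w,2) triples; summing gives 15 + 10 + 3 + 3 + 10 + 28 + 0 + 6 + 0 = 75 transitive triples.
Total triples C(9,3) = 84, so cyclic triples = 84 − 75 = 9.

9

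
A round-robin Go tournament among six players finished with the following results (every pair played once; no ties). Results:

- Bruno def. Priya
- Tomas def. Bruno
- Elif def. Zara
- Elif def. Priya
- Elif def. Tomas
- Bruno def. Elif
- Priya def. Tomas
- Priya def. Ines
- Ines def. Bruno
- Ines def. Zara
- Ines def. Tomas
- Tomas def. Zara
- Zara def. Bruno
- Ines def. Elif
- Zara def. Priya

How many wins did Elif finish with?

Elif's results: beat Tomas, Zara, Priya; lost to Bruno, Ines.
That is 3 wins.

3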